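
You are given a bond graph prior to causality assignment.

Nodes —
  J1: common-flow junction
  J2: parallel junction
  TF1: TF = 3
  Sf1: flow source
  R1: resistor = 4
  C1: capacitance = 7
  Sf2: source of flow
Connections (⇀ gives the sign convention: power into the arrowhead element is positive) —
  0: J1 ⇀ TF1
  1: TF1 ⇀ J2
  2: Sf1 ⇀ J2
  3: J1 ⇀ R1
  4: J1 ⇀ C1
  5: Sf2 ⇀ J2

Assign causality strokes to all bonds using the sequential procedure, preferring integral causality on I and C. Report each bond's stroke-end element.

#2 →Sf1  (source Sf1 imposes f)
#5 →Sf2  (Sf2 (Sf) sets flow on bond)
#1 →J2  (J2 needs exactly one e-in)
#0 →TF1  (through TF1, causality passes straight; one stroke at TF1)
#3 →J1  (J1: bond 0 brought flow, rest push out)
#4 →J1  (J1: bond 0 brought flow, rest push out)

#0 →TF1
#1 →J2
#2 →Sf1
#3 →J1
#4 →J1
#5 →Sf2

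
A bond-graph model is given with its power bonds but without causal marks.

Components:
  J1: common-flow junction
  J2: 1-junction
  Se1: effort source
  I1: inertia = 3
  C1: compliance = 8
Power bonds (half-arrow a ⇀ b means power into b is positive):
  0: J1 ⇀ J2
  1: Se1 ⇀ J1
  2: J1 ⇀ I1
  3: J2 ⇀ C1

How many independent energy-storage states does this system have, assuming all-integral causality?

b1 stroke→J1  (Se1 (Se) sets effort on bond)
b2 stroke→I1  (prefer integral on I1)
b0 stroke→J1  (J1 flow already set via bond 2)
b3 stroke→J2  (common-f at J2 fixed by 0)

2  (C1, I1 all integral)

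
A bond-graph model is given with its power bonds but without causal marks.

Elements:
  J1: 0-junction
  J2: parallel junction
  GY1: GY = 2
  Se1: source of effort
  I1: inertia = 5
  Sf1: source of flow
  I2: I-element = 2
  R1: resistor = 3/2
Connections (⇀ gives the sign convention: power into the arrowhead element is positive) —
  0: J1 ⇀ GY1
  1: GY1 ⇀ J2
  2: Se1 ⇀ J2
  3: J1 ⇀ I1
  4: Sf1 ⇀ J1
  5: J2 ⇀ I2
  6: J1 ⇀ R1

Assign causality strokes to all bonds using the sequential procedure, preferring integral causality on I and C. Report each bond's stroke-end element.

b2 stroke→J2  (Se1 fixes effort; stroke away)
b4 stroke→Sf1  (Sf1 fixes flow; stroke at Sf1)
b1 stroke→GY1  (J2: bond 2 brought effort, rest push out)
b5 stroke→I2  (common-e at J2 fixed by 2)
b0 stroke→GY1  (through GY1, causality inverts; strokes same side of GY1)
b3 stroke→I1  (prefer integral on I1)
b6 stroke→J1  (J1: last free bond brings effort in)

β0 stroke→GY1
β1 stroke→GY1
β2 stroke→J2
β3 stroke→I1
β4 stroke→Sf1
β5 stroke→I2
β6 stroke→J1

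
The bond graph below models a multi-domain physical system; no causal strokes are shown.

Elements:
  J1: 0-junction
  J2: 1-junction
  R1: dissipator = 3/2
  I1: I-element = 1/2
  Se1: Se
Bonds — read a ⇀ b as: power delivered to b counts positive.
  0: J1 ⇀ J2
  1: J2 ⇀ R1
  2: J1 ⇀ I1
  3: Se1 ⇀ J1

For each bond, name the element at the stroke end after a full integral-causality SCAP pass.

#0 stroke at J2
#1 stroke at R1
#2 stroke at I1
#3 stroke at J1

bond 3 →J1  (Se1 (Se) sets effort on bond)
bond 0 →J2  (J1: bond 3 brought effort, rest push out)
bond 2 →I1  (common-e at J1 fixed by 3)
bond 1 →R1  (closing 1-jn rule on J2)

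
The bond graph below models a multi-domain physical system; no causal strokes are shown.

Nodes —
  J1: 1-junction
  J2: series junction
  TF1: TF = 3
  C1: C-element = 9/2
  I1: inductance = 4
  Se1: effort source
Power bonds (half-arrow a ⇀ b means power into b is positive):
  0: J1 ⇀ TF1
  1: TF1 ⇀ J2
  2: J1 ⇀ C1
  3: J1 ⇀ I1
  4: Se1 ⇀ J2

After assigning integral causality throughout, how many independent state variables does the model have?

2  (C1, I1 all integral)

β4 stroke at J2  (Se1: effort source, stroke at far end)
β1 stroke at TF1  (J2 needs exactly one f-in)
β0 stroke at J1  (TF1 one-in-one-out from 1)
β2 stroke at J1  (C1 integral (e out))
β3 stroke at I1  (only one flow-in slot at J1)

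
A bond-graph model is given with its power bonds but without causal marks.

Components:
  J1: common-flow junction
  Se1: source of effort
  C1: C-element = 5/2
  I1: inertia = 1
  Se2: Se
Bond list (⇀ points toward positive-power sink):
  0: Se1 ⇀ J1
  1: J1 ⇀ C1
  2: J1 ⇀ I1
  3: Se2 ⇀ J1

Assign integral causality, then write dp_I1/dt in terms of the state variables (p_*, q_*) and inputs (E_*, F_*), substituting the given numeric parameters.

b0 |J1  (source Se1 imposes e)
b3 |J1  (source Se2 imposes e)
b1 |J1  (prefer integral on C1)
b2 |I1  (J1: last free bond brings flow in)

dp_I1/dt = E_Se1 + E_Se2 - 2*q_C1/5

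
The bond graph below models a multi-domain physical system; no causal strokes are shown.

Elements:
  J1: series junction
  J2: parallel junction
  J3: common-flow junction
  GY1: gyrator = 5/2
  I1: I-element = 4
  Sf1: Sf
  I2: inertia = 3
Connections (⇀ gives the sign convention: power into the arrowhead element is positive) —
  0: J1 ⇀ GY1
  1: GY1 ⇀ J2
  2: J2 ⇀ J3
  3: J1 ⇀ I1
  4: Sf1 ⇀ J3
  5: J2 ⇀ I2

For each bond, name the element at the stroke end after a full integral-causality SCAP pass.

#4 →Sf1  (Sf1: flow source, stroke at near end)
#2 →J3  (1-jn J3 has f-setter on 4)
#3 →I1  (I1: I, integral causality)
#0 →J1  (J1: bond 3 brought flow, rest push out)
#1 →J2  (GY1: gyrator matches bond 0)
#5 →I2  (J2 effort already set via bond 1)

bond 0 |J1
bond 1 |J2
bond 2 |J3
bond 3 |I1
bond 4 |Sf1
bond 5 |I2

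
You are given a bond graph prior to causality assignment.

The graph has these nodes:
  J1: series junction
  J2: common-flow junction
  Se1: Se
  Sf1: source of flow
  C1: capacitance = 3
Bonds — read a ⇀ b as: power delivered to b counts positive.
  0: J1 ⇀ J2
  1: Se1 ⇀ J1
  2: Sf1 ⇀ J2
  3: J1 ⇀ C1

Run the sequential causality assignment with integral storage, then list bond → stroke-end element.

b1 stroke at J1  (source Se1 imposes e)
b2 stroke at Sf1  (source Sf1 imposes f)
b0 stroke at J2  (1-jn J2 has f-setter on 2)
b3 stroke at J1  (common-f at J1 fixed by 0)

#0 stroke at J2
#1 stroke at J1
#2 stroke at Sf1
#3 stroke at J1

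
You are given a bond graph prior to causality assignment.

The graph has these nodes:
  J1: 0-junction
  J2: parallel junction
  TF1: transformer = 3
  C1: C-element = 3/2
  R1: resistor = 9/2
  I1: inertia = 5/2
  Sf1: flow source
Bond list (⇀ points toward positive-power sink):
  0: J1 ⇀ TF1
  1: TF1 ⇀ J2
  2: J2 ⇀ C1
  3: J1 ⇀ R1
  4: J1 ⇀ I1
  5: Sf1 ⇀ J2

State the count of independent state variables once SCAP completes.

2  (C1, I1 all integral)

β5 stroke→Sf1  (Sf1 (Sf) sets flow on bond)
β2 stroke→J2  (prefer integral on C1)
β1 stroke→TF1  (0-jn J2 has e-setter on 2)
β0 stroke→J1  (through TF1, causality passes straight; one stroke at TF1)
β3 stroke→R1  (J1: bond 0 brought effort, rest push out)
β4 stroke→I1  (0-jn J1 has e-setter on 0)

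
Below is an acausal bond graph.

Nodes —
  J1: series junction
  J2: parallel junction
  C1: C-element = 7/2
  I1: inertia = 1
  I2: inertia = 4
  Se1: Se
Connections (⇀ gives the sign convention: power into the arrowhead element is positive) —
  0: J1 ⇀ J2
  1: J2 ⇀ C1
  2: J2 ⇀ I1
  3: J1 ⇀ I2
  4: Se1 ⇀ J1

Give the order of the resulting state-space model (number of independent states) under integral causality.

3  (C1, I1, I2 all integral)

bond 4 stroke→J1  (Se1: effort source, stroke at far end)
bond 1 stroke→J2  (C1: C, integral causality)
bond 0 stroke→J1  (J2: bond 1 brought effort, rest push out)
bond 2 stroke→I1  (J2: bond 1 brought effort, rest push out)
bond 3 stroke→I2  (only one flow-in slot at J1)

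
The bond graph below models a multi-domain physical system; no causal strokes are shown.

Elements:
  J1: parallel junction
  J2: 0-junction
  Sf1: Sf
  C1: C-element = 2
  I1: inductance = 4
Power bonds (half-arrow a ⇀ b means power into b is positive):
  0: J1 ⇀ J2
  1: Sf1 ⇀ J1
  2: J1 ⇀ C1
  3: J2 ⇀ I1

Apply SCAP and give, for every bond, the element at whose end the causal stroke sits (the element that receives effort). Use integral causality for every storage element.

β1 |Sf1  (Sf1: flow source, stroke at near end)
β2 |J1  (C1 outputs effort q/C1)
β0 |J2  (0-jn J1 has e-setter on 2)
β3 |I1  (common-e at J2 fixed by 0)

bond 0 stroke at J2
bond 1 stroke at Sf1
bond 2 stroke at J1
bond 3 stroke at I1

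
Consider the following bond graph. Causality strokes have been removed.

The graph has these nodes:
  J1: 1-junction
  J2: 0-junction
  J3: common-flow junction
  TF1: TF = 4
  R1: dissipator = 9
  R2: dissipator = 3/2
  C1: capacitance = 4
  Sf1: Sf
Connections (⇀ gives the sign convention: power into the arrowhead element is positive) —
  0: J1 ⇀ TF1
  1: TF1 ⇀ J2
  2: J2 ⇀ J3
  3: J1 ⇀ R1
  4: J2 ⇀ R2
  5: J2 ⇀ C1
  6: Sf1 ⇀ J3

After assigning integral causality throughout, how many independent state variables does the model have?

β6 →Sf1  (Sf1 (Sf) sets flow on bond)
β2 →J3  (1-jn J3 has f-setter on 6)
β5 →J2  (C1 outputs effort q/C1)
β1 →TF1  (0-jn J2 has e-setter on 5)
β4 →R2  (common-e at J2 fixed by 5)
β0 →J1  (TF1: transformer flips bond 1)
β3 →R1  (only one flow-in slot at J1)

1  (C1 all integral)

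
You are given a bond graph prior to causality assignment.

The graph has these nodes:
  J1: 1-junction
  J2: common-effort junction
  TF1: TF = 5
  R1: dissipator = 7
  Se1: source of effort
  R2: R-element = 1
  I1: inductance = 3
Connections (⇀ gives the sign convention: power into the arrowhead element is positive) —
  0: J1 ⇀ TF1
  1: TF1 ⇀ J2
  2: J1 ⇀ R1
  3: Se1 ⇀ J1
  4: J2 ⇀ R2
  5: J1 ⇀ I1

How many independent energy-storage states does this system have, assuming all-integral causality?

1  (I1 all integral)

#3 →J1  (Se1 (Se) sets effort on bond)
#5 →I1  (prefer integral on I1)
#0 →J1  (J1: bond 5 brought flow, rest push out)
#2 →J1  (J1: bond 5 brought flow, rest push out)
#1 →TF1  (TF1: transformer flips bond 0)
#4 →J2  (closing 0-jn rule on J2)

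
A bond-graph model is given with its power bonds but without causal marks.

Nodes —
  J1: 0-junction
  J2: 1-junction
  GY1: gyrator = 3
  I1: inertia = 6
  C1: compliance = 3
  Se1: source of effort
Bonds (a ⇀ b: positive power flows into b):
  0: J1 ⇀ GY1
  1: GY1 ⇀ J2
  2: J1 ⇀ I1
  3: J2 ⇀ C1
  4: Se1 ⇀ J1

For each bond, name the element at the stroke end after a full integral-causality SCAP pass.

β4 stroke→J1  (Se1: effort source, stroke at far end)
β0 stroke→GY1  (0-jn J1 has e-setter on 4)
β2 stroke→I1  (J1: bond 4 brought effort, rest push out)
β1 stroke→GY1  (GY GY1: same side as bond 0)
β3 stroke→J2  (J2 flow already set via bond 1)

#0 →GY1
#1 →GY1
#2 →I1
#3 →J2
#4 →J1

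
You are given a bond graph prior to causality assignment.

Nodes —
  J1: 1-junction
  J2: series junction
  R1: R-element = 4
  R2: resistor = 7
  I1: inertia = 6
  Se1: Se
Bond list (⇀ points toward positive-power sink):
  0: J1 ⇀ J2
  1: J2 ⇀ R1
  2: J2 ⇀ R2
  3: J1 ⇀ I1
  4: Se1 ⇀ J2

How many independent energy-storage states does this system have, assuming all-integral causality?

1  (I1 all integral)

β4 stroke→J2  (source Se1 imposes e)
β3 stroke→I1  (I1: I, integral causality)
β0 stroke→J1  (J1: bond 3 brought flow, rest push out)
β1 stroke→J2  (J2 flow already set via bond 0)
β2 stroke→J2  (J2 flow already set via bond 0)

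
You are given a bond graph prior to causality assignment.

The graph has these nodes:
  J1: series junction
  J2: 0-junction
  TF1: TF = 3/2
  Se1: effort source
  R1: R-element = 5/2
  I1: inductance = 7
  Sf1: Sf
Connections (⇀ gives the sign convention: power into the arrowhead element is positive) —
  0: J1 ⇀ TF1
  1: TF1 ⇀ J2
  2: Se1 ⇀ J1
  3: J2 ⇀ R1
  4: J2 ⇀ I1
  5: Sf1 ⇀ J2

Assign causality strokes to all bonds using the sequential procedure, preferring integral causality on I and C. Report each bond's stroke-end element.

b0 stroke→TF1
b1 stroke→J2
b2 stroke→J1
b3 stroke→R1
b4 stroke→I1
b5 stroke→Sf1

b2 stroke at J1  (source Se1 imposes e)
b5 stroke at Sf1  (Sf1 fixes flow; stroke at Sf1)
b0 stroke at TF1  (only one flow-in slot at J1)
b1 stroke at J2  (TF1 one-in-one-out from 0)
b3 stroke at R1  (J2: bond 1 brought effort, rest push out)
b4 stroke at I1  (J2: bond 1 brought effort, rest push out)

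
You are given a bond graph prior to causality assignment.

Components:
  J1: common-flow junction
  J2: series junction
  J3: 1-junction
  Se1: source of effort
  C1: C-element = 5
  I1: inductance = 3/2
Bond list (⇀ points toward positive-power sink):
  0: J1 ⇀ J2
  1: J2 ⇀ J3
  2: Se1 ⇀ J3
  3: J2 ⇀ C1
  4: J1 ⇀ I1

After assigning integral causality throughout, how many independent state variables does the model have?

2  (C1, I1 all integral)

b2 stroke at J3  (Se1 fixes effort; stroke away)
b1 stroke at J2  (J3 needs exactly one f-in)
b3 stroke at J2  (C1 outputs effort q/C1)
b0 stroke at J1  (J2 needs exactly one f-in)
b4 stroke at I1  (J1: last free bond brings flow in)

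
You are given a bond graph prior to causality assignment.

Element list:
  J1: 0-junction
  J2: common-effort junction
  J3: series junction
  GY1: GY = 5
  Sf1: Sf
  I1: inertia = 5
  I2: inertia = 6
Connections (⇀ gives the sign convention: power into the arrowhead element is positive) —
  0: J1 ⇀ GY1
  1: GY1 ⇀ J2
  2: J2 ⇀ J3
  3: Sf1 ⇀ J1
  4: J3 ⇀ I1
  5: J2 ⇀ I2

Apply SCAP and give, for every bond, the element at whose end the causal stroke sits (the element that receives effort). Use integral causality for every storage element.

b3 |Sf1  (Sf1: flow source, stroke at near end)
b0 |J1  (J1: last free bond brings effort in)
b1 |J2  (GY1: gyrator matches bond 0)
b2 |J3  (0-jn J2 has e-setter on 1)
b5 |I2  (J2 effort already set via bond 1)
b4 |I1  (J3: last free bond brings flow in)

#0 →J1
#1 →J2
#2 →J3
#3 →Sf1
#4 →I1
#5 →I2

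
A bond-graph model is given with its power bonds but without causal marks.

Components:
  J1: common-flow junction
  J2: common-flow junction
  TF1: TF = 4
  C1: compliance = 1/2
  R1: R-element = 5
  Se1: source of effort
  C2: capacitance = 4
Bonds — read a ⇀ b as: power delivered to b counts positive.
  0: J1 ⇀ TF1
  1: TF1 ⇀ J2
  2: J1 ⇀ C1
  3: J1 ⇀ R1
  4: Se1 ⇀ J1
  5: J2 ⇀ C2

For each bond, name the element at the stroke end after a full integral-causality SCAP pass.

bond 0 |J1
bond 1 |TF1
bond 2 |J1
bond 3 |R1
bond 4 |J1
bond 5 |J2

β4 →J1  (Se1 fixes effort; stroke away)
β2 →J1  (C1: C, integral causality)
β5 →J2  (C2 integral (e out))
β1 →TF1  (only one flow-in slot at J2)
β0 →J1  (TF TF1: opposite of bond 1)
β3 →R1  (J1: last free bond brings flow in)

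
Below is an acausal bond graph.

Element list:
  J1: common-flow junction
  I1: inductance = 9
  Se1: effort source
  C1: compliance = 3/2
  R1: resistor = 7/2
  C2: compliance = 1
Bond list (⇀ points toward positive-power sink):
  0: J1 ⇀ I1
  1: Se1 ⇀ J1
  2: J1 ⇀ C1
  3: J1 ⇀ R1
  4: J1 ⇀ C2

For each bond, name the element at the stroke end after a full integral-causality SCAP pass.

bond 0 stroke→I1
bond 1 stroke→J1
bond 2 stroke→J1
bond 3 stroke→J1
bond 4 stroke→J1

#1 stroke at J1  (Se1: effort source, stroke at far end)
#0 stroke at I1  (I1 integral (f out))
#2 stroke at J1  (1-jn J1 has f-setter on 0)
#3 stroke at J1  (J1: bond 0 brought flow, rest push out)
#4 stroke at J1  (common-f at J1 fixed by 0)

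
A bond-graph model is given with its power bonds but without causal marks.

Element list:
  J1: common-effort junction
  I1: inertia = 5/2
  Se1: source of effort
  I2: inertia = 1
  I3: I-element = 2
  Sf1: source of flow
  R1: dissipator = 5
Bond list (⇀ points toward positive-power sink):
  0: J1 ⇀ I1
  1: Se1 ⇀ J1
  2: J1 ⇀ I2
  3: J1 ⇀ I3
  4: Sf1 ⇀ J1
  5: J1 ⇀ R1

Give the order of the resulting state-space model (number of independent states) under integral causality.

#1 stroke→J1  (Se1 (Se) sets effort on bond)
#4 stroke→Sf1  (Sf1 fixes flow; stroke at Sf1)
#0 stroke→I1  (J1: bond 1 brought effort, rest push out)
#2 stroke→I2  (0-jn J1 has e-setter on 1)
#3 stroke→I3  (J1 effort already set via bond 1)
#5 stroke→R1  (J1: bond 1 brought effort, rest push out)

3  (I1, I2, I3 all integral)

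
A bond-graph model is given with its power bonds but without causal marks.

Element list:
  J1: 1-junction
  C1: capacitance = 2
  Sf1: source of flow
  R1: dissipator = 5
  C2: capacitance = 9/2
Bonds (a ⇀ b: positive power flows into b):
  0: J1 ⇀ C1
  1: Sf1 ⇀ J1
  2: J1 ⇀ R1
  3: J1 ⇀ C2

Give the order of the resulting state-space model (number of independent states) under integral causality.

#1 stroke at Sf1  (Sf1 fixes flow; stroke at Sf1)
#0 stroke at J1  (J1 flow already set via bond 1)
#2 stroke at J1  (J1 flow already set via bond 1)
#3 stroke at J1  (common-f at J1 fixed by 1)

2  (C1, C2 all integral)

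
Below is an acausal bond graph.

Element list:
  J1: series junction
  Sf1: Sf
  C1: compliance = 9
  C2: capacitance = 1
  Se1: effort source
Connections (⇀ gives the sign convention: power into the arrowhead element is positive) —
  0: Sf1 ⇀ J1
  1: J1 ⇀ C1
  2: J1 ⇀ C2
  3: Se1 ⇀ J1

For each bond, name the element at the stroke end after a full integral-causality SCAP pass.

β0 →Sf1  (Sf1 (Sf) sets flow on bond)
β3 →J1  (Se1 (Se) sets effort on bond)
β1 →J1  (J1: bond 0 brought flow, rest push out)
β2 →J1  (J1: bond 0 brought flow, rest push out)

#0 |Sf1
#1 |J1
#2 |J1
#3 |J1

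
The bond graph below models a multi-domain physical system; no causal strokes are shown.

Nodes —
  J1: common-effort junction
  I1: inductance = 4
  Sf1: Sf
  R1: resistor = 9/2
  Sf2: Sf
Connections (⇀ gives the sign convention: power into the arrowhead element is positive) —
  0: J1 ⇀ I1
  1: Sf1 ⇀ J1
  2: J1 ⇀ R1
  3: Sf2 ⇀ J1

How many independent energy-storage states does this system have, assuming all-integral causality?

1  (I1 all integral)

bond 1 stroke→Sf1  (source Sf1 imposes f)
bond 3 stroke→Sf2  (Sf2 fixes flow; stroke at Sf2)
bond 0 stroke→I1  (I1 integral (f out))
bond 2 stroke→J1  (closing 0-jn rule on J1)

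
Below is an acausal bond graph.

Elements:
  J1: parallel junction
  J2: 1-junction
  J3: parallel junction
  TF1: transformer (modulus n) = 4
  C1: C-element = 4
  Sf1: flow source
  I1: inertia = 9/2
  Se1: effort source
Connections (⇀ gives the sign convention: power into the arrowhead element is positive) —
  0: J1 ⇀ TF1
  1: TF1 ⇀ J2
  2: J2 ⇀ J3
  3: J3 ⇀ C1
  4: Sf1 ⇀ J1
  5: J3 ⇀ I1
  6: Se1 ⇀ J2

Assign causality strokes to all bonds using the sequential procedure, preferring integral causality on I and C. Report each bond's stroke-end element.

b4 stroke→Sf1  (Sf1 fixes flow; stroke at Sf1)
b6 stroke→J2  (source Se1 imposes e)
b0 stroke→J1  (J1 needs exactly one e-in)
b1 stroke→TF1  (through TF1, causality passes straight; one stroke at TF1)
b2 stroke→J2  (1-jn J2 has f-setter on 1)
b3 stroke→J3  (prefer integral on C1)
b5 stroke→I1  (common-e at J3 fixed by 3)

bond 0 |J1
bond 1 |TF1
bond 2 |J2
bond 3 |J3
bond 4 |Sf1
bond 5 |I1
bond 6 |J2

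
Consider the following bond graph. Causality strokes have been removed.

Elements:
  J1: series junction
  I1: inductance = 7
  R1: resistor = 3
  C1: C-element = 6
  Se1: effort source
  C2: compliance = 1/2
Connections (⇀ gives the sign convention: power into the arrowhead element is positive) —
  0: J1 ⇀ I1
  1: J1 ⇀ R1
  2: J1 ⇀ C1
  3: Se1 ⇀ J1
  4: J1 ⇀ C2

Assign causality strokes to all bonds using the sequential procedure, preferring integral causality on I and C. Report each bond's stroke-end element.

b0 stroke→I1
b1 stroke→J1
b2 stroke→J1
b3 stroke→J1
b4 stroke→J1

b3 stroke→J1  (Se1: effort source, stroke at far end)
b0 stroke→I1  (I1: I, integral causality)
b1 stroke→J1  (J1: bond 0 brought flow, rest push out)
b2 stroke→J1  (J1 flow already set via bond 0)
b4 stroke→J1  (J1: bond 0 brought flow, rest push out)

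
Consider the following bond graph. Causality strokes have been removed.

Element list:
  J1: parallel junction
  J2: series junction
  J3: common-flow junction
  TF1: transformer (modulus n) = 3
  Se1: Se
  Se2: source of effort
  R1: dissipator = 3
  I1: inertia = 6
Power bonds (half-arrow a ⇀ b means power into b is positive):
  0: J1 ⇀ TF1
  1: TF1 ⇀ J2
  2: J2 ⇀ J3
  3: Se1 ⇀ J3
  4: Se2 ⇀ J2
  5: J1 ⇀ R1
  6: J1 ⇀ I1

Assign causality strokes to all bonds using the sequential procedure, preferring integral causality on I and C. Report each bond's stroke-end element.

b3 stroke→J3  (source Se1 imposes e)
b4 stroke→J2  (Se2 (Se) sets effort on bond)
b2 stroke→J2  (J3: last free bond brings flow in)
b1 stroke→TF1  (J2: last free bond brings flow in)
b0 stroke→J1  (TF1 one-in-one-out from 1)
b5 stroke→R1  (0-jn J1 has e-setter on 0)
b6 stroke→I1  (common-e at J1 fixed by 0)

β0 stroke at J1
β1 stroke at TF1
β2 stroke at J2
β3 stroke at J3
β4 stroke at J2
β5 stroke at R1
β6 stroke at I1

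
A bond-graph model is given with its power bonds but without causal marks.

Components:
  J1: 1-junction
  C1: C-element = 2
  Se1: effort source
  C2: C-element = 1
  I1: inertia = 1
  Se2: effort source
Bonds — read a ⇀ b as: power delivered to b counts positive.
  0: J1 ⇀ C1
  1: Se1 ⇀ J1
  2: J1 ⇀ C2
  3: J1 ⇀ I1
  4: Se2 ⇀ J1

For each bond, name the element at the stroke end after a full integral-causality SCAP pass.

b0 →J1
b1 →J1
b2 →J1
b3 →I1
b4 →J1

b1 |J1  (Se1 (Se) sets effort on bond)
b4 |J1  (Se2: effort source, stroke at far end)
b0 |J1  (prefer integral on C1)
b2 |J1  (prefer integral on C2)
b3 |I1  (only one flow-in slot at J1)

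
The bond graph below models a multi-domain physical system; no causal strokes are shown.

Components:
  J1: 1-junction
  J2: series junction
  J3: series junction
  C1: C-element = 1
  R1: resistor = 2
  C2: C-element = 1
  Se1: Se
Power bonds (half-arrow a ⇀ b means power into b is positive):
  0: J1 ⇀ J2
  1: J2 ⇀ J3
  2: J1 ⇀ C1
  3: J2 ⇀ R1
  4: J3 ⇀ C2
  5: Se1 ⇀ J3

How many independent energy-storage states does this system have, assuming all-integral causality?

b5 →J3  (source Se1 imposes e)
b2 →J1  (prefer integral on C1)
b0 →J2  (closing 1-jn rule on J1)
b4 →J3  (prefer integral on C2)
b1 →J2  (closing 1-jn rule on J3)
b3 →R1  (J2 needs exactly one f-in)

2  (C1, C2 all integral)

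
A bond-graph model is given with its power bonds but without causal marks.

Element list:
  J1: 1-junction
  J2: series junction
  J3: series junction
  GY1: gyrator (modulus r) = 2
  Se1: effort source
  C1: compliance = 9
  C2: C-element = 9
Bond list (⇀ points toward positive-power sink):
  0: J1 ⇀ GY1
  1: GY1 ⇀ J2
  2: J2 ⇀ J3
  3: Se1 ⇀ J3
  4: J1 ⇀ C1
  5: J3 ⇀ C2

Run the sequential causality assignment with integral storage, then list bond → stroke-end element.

bond 3 |J3  (source Se1 imposes e)
bond 4 |J1  (C1 integral (e out))
bond 0 |GY1  (J1 needs exactly one f-in)
bond 1 |GY1  (through GY1, causality inverts; strokes same side of GY1)
bond 2 |J2  (common-f at J2 fixed by 1)
bond 5 |J3  (1-jn J3 has f-setter on 2)

b0 stroke→GY1
b1 stroke→GY1
b2 stroke→J2
b3 stroke→J3
b4 stroke→J1
b5 stroke→J3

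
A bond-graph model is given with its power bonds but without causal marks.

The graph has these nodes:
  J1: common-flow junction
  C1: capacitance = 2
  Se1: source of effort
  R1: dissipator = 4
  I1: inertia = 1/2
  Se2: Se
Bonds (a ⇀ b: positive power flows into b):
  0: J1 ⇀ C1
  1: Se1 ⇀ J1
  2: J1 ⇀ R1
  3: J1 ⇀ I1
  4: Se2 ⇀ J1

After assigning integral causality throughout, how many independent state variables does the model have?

2  (C1, I1 all integral)

#1 stroke at J1  (Se1: effort source, stroke at far end)
#4 stroke at J1  (source Se2 imposes e)
#0 stroke at J1  (prefer integral on C1)
#3 stroke at I1  (I1: I, integral causality)
#2 stroke at J1  (J1: bond 3 brought flow, rest push out)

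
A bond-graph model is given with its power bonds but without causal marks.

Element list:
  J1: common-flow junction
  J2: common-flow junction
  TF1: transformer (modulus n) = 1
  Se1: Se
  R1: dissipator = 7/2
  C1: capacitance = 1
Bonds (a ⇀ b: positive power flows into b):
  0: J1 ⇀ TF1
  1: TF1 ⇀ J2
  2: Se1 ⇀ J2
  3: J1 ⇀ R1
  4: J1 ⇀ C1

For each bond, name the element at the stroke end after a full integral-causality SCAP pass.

b0 →J1
b1 →TF1
b2 →J2
b3 →R1
b4 →J1

#2 stroke at J2  (source Se1 imposes e)
#1 stroke at TF1  (closing 1-jn rule on J2)
#0 stroke at J1  (TF1: transformer flips bond 1)
#4 stroke at J1  (prefer integral on C1)
#3 stroke at R1  (closing 1-jn rule on J1)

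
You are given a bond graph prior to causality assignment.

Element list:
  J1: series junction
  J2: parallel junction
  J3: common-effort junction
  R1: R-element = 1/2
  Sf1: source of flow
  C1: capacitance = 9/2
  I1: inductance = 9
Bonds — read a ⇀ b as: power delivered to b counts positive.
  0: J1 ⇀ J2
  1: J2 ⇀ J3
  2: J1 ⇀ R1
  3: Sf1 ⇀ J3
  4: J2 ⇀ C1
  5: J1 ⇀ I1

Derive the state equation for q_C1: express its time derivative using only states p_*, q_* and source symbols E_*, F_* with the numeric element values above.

#3 stroke→Sf1  (source Sf1 imposes f)
#1 stroke→J3  (J3 needs exactly one e-in)
#4 stroke→J2  (C1 outputs effort q/C1)
#0 stroke→J1  (0-jn J2 has e-setter on 4)
#5 stroke→I1  (prefer integral on I1)
#2 stroke→J1  (J1: bond 5 brought flow, rest push out)

dq_C1/dt = F_Sf1 + p_I1/9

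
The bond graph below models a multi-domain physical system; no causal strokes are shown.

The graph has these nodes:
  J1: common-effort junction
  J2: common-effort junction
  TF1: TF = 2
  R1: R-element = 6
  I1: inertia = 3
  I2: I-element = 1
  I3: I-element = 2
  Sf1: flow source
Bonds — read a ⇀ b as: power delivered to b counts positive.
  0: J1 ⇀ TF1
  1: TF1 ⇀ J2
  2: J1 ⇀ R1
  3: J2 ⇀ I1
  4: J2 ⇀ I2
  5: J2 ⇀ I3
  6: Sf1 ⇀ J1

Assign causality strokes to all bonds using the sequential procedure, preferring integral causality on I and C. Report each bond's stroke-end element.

bond 0 stroke at TF1
bond 1 stroke at J2
bond 2 stroke at J1
bond 3 stroke at I1
bond 4 stroke at I2
bond 5 stroke at I3
bond 6 stroke at Sf1

bond 6 stroke at Sf1  (Sf1: flow source, stroke at near end)
bond 3 stroke at I1  (I1: I, integral causality)
bond 4 stroke at I2  (I2 integral (f out))
bond 5 stroke at I3  (I3 outputs flow p/I3)
bond 1 stroke at J2  (closing 0-jn rule on J2)
bond 0 stroke at TF1  (through TF1, causality passes straight; one stroke at TF1)
bond 2 stroke at J1  (only one effort-in slot at J1)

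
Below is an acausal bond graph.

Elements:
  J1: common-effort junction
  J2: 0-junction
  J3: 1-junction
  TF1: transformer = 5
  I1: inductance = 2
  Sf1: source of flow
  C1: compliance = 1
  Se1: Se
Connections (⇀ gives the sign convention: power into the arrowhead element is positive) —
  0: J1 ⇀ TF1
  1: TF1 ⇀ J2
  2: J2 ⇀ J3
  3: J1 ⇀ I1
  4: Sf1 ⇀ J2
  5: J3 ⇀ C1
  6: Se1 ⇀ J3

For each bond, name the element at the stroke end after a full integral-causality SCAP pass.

b0 stroke at J1
b1 stroke at TF1
b2 stroke at J2
b3 stroke at I1
b4 stroke at Sf1
b5 stroke at J3
b6 stroke at J3

b4 stroke at Sf1  (Sf1: flow source, stroke at near end)
b6 stroke at J3  (Se1 (Se) sets effort on bond)
b3 stroke at I1  (I1: I, integral causality)
b0 stroke at J1  (closing 0-jn rule on J1)
b1 stroke at TF1  (through TF1, causality passes straight; one stroke at TF1)
b2 stroke at J2  (J2: last free bond brings effort in)
b5 stroke at J3  (J3: bond 2 brought flow, rest push out)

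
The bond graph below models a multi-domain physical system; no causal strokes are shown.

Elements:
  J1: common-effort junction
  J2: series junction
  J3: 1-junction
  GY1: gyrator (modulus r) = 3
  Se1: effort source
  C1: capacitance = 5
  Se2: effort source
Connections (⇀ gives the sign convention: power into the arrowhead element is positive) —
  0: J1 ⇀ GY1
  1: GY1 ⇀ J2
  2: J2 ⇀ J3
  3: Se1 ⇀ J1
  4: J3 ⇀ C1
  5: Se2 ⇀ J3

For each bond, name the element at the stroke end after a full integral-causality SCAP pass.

#3 stroke at J1  (Se1 fixes effort; stroke away)
#5 stroke at J3  (Se2 fixes effort; stroke away)
#0 stroke at GY1  (common-e at J1 fixed by 3)
#1 stroke at GY1  (GY GY1: same side as bond 0)
#2 stroke at J2  (common-f at J2 fixed by 1)
#4 stroke at J3  (J3 flow already set via bond 2)

#0 stroke→GY1
#1 stroke→GY1
#2 stroke→J2
#3 stroke→J1
#4 stroke→J3
#5 stroke→J3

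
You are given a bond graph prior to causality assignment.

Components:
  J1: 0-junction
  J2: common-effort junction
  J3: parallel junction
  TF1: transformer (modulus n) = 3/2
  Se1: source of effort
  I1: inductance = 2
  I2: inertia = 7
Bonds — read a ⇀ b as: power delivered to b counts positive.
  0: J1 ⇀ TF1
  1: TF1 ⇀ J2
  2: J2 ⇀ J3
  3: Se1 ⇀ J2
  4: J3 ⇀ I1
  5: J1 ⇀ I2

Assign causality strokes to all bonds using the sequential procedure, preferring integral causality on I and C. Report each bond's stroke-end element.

#0 →J1
#1 →TF1
#2 →J3
#3 →J2
#4 →I1
#5 →I2

#3 stroke→J2  (source Se1 imposes e)
#1 stroke→TF1  (0-jn J2 has e-setter on 3)
#2 stroke→J3  (common-e at J2 fixed by 3)
#4 stroke→I1  (0-jn J3 has e-setter on 2)
#0 stroke→J1  (through TF1, causality passes straight; one stroke at TF1)
#5 stroke→I2  (0-jn J1 has e-setter on 0)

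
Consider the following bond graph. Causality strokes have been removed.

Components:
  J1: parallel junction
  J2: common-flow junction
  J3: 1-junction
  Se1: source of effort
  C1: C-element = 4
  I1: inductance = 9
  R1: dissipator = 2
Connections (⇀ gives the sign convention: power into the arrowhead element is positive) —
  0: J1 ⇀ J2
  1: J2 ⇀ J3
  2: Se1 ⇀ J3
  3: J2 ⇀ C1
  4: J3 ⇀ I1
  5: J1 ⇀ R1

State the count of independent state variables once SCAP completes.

2  (C1, I1 all integral)

β2 |J3  (Se1: effort source, stroke at far end)
β3 |J2  (C1 integral (e out))
β4 |I1  (I1: I, integral causality)
β1 |J3  (1-jn J3 has f-setter on 4)
β0 |J2  (J2 flow already set via bond 1)
β5 |J1  (closing 0-jn rule on J1)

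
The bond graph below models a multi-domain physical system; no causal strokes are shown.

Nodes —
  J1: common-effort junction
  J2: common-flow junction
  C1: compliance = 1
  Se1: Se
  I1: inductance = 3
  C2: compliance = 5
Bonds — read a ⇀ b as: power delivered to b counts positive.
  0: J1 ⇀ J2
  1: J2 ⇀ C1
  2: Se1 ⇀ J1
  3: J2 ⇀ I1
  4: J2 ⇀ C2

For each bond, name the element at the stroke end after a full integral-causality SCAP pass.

bond 2 |J1  (Se1: effort source, stroke at far end)
bond 0 |J2  (common-e at J1 fixed by 2)
bond 1 |J2  (C1 outputs effort q/C1)
bond 3 |I1  (I1 outputs flow p/I1)
bond 4 |J2  (1-jn J2 has f-setter on 3)

bond 0 |J2
bond 1 |J2
bond 2 |J1
bond 3 |I1
bond 4 |J2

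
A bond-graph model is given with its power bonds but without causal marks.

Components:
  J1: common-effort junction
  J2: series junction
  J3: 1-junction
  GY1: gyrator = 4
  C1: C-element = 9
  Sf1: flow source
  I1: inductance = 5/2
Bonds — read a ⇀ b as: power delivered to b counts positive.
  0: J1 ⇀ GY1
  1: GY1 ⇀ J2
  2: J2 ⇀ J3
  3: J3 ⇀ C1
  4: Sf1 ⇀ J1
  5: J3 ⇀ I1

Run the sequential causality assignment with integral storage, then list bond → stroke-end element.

#0 stroke at J1
#1 stroke at J2
#2 stroke at J3
#3 stroke at J3
#4 stroke at Sf1
#5 stroke at I1

#4 stroke→Sf1  (source Sf1 imposes f)
#0 stroke→J1  (J1 needs exactly one e-in)
#1 stroke→J2  (through GY1, causality inverts; strokes same side of GY1)
#2 stroke→J3  (J2 needs exactly one f-in)
#3 stroke→J3  (prefer integral on C1)
#5 stroke→I1  (J3 needs exactly one f-in)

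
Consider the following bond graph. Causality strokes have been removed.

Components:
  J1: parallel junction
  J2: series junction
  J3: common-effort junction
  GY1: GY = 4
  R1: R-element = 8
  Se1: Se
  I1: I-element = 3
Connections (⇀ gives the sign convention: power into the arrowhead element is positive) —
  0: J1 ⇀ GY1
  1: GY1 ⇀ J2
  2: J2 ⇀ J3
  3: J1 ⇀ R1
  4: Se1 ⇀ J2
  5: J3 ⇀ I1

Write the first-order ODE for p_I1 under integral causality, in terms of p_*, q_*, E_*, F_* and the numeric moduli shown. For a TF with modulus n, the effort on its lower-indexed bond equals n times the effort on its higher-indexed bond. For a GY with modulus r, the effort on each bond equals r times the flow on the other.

#4 stroke→J2  (Se1 fixes effort; stroke away)
#5 stroke→I1  (prefer integral on I1)
#2 stroke→J3  (J3: last free bond brings effort in)
#1 stroke→J2  (J2: bond 2 brought flow, rest push out)
#0 stroke→J1  (through GY1, causality inverts; strokes same side of GY1)
#3 stroke→R1  (common-e at J1 fixed by 0)

dp_I1/dt = E_Se1 - 2*p_I1/3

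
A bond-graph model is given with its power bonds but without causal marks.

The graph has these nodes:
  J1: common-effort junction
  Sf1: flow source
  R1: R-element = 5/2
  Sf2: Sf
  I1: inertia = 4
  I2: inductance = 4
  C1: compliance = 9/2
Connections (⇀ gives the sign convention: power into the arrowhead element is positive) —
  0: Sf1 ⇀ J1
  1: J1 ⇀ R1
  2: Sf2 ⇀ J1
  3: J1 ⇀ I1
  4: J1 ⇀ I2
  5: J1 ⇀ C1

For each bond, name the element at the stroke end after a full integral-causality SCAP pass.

#0 stroke at Sf1
#1 stroke at R1
#2 stroke at Sf2
#3 stroke at I1
#4 stroke at I2
#5 stroke at J1

bond 0 |Sf1  (Sf1 (Sf) sets flow on bond)
bond 2 |Sf2  (Sf2 fixes flow; stroke at Sf2)
bond 3 |I1  (I1 integral (f out))
bond 4 |I2  (I2: I, integral causality)
bond 5 |J1  (prefer integral on C1)
bond 1 |R1  (J1 effort already set via bond 5)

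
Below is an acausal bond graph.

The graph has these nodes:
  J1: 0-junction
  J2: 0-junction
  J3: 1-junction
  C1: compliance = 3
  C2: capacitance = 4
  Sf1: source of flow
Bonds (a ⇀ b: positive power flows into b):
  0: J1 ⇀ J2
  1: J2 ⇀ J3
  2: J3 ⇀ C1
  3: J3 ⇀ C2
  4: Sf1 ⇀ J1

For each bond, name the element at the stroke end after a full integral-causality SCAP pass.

#0 stroke at J1
#1 stroke at J2
#2 stroke at J3
#3 stroke at J3
#4 stroke at Sf1

β4 stroke at Sf1  (Sf1 fixes flow; stroke at Sf1)
β0 stroke at J1  (only one effort-in slot at J1)
β1 stroke at J2  (J2 needs exactly one e-in)
β2 stroke at J3  (J3: bond 1 brought flow, rest push out)
β3 stroke at J3  (1-jn J3 has f-setter on 1)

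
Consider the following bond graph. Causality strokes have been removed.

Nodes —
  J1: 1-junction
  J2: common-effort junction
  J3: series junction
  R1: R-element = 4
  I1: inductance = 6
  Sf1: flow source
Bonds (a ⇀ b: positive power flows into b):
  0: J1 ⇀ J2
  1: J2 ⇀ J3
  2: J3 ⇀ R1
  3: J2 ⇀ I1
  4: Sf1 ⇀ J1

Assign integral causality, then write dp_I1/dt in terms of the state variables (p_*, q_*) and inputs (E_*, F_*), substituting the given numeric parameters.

#4 stroke→Sf1  (Sf1 (Sf) sets flow on bond)
#0 stroke→J1  (J1: bond 4 brought flow, rest push out)
#3 stroke→I1  (I1 integral (f out))
#1 stroke→J2  (J2 needs exactly one e-in)
#2 stroke→J3  (J3 flow already set via bond 1)

dp_I1/dt = 4*F_Sf1 - 2*p_I1/3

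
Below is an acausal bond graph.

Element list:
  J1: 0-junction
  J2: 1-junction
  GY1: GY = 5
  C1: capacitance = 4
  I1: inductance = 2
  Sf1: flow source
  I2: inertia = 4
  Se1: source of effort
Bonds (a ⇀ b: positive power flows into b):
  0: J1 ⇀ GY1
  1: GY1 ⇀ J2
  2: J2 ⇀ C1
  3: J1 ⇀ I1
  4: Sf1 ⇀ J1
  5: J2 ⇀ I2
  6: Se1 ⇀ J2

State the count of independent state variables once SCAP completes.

b4 stroke→Sf1  (source Sf1 imposes f)
b6 stroke→J2  (Se1 (Se) sets effort on bond)
b2 stroke→J2  (C1 outputs effort q/C1)
b3 stroke→I1  (I1: I, integral causality)
b0 stroke→J1  (J1 needs exactly one e-in)
b1 stroke→J2  (GY1: gyrator matches bond 0)
b5 stroke→I2  (closing 1-jn rule on J2)

3  (C1, I1, I2 all integral)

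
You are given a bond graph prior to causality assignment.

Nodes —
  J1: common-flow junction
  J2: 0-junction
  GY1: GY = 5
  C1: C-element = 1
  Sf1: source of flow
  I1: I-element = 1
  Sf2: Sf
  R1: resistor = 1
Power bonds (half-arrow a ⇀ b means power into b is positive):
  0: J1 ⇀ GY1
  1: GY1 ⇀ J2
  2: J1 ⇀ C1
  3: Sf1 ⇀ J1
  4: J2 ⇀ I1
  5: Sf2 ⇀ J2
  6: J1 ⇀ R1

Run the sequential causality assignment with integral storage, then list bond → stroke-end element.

#3 →Sf1  (source Sf1 imposes f)
#5 →Sf2  (source Sf2 imposes f)
#0 →J1  (J1: bond 3 brought flow, rest push out)
#2 →J1  (common-f at J1 fixed by 3)
#6 →J1  (J1: bond 3 brought flow, rest push out)
#1 →J2  (GY1: gyrator matches bond 0)
#4 →I1  (0-jn J2 has e-setter on 1)

bond 0 →J1
bond 1 →J2
bond 2 →J1
bond 3 →Sf1
bond 4 →I1
bond 5 →Sf2
bond 6 →J1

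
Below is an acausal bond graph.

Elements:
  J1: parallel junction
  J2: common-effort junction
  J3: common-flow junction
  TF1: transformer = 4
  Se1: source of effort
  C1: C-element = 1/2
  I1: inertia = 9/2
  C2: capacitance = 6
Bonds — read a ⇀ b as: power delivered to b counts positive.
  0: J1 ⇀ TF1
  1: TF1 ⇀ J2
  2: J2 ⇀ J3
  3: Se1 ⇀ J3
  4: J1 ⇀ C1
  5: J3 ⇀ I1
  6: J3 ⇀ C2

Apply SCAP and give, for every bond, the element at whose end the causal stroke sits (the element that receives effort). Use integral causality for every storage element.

β3 →J3  (source Se1 imposes e)
β4 →J1  (C1 outputs effort q/C1)
β0 →TF1  (J1 effort already set via bond 4)
β1 →J2  (TF TF1: opposite of bond 0)
β2 →J3  (J2: bond 1 brought effort, rest push out)
β5 →I1  (I1 outputs flow p/I1)
β6 →J3  (J3 flow already set via bond 5)

#0 stroke→TF1
#1 stroke→J2
#2 stroke→J3
#3 stroke→J3
#4 stroke→J1
#5 stroke→I1
#6 stroke→J3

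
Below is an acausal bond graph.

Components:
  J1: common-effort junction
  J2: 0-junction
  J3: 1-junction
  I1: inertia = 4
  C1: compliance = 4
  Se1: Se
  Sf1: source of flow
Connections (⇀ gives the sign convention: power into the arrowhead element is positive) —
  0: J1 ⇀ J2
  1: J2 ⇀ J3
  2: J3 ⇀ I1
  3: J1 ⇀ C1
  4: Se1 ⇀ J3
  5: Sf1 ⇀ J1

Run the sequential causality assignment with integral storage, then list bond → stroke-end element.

β0 →J2
β1 →J3
β2 →I1
β3 →J1
β4 →J3
β5 →Sf1

b4 →J3  (Se1 fixes effort; stroke away)
b5 →Sf1  (Sf1: flow source, stroke at near end)
b2 →I1  (I1 integral (f out))
b1 →J3  (common-f at J3 fixed by 2)
b0 →J2  (J2 needs exactly one e-in)
b3 →J1  (J1: last free bond brings effort in)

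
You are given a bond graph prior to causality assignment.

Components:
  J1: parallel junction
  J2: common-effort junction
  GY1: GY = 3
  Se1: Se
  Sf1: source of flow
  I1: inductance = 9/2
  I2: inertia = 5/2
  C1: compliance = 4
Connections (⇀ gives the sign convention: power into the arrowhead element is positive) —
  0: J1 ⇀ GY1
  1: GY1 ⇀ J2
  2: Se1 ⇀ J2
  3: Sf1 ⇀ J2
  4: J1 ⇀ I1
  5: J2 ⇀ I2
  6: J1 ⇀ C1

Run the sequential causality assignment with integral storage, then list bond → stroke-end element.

b2 stroke at J2  (source Se1 imposes e)
b3 stroke at Sf1  (Sf1 (Sf) sets flow on bond)
b1 stroke at GY1  (common-e at J2 fixed by 2)
b5 stroke at I2  (common-e at J2 fixed by 2)
b0 stroke at GY1  (GY1: gyrator matches bond 1)
b4 stroke at I1  (I1 outputs flow p/I1)
b6 stroke at J1  (J1 needs exactly one e-in)

#0 stroke at GY1
#1 stroke at GY1
#2 stroke at J2
#3 stroke at Sf1
#4 stroke at I1
#5 stroke at I2
#6 stroke at J1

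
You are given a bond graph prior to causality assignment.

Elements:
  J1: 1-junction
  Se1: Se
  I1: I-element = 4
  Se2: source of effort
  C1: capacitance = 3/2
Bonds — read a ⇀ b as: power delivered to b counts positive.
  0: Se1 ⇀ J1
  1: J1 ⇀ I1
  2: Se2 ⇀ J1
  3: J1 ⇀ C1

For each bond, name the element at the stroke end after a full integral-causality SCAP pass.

β0 stroke→J1  (Se1: effort source, stroke at far end)
β2 stroke→J1  (source Se2 imposes e)
β1 stroke→I1  (I1 integral (f out))
β3 stroke→J1  (J1: bond 1 brought flow, rest push out)

b0 stroke at J1
b1 stroke at I1
b2 stroke at J1
b3 stroke at J1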